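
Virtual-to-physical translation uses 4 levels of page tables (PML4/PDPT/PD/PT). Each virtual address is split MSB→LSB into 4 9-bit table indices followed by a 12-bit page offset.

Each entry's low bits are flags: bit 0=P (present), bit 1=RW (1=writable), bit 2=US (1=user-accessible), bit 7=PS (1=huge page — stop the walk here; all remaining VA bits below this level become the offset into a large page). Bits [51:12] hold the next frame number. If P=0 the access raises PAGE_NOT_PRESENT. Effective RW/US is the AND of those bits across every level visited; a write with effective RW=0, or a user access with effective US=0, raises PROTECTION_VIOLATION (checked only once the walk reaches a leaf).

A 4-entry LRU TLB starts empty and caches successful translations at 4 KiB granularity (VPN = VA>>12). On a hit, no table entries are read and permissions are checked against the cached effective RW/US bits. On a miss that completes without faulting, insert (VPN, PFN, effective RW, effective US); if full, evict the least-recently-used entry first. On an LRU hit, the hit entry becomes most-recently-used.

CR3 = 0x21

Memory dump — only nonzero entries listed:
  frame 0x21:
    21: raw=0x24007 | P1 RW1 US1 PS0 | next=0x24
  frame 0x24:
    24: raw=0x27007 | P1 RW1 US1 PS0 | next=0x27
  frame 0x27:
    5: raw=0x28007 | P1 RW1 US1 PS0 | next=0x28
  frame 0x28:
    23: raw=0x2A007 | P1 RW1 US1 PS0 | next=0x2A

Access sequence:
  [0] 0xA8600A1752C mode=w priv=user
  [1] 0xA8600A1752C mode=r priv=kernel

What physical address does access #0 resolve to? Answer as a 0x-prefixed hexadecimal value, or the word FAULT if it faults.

Trace:
#0 VA=0xA8600A1752C (w,user):
  [0] read 0x21 idx=21: raw=0x24007 flags P=1 W=1 U=1 S=0
  [1] read 0x24 idx=24: raw=0x27007 flags P=1 W=1 U=1 S=0
  [2] read 0x27 idx=5: raw=0x28007 flags P=1 W=1 U=1 S=0
  [3] read 0x28 idx=23: raw=0x2A007 flags P=1 W=1 U=1 S=0
  → PA=0x2A52C  (4 entries read)
#1 VA=0xA8600A1752C (r,kernel):
  TLB hit vpn=0xA8600A17 → PA=0x2A52C

Access #0 PA: 0x2A52C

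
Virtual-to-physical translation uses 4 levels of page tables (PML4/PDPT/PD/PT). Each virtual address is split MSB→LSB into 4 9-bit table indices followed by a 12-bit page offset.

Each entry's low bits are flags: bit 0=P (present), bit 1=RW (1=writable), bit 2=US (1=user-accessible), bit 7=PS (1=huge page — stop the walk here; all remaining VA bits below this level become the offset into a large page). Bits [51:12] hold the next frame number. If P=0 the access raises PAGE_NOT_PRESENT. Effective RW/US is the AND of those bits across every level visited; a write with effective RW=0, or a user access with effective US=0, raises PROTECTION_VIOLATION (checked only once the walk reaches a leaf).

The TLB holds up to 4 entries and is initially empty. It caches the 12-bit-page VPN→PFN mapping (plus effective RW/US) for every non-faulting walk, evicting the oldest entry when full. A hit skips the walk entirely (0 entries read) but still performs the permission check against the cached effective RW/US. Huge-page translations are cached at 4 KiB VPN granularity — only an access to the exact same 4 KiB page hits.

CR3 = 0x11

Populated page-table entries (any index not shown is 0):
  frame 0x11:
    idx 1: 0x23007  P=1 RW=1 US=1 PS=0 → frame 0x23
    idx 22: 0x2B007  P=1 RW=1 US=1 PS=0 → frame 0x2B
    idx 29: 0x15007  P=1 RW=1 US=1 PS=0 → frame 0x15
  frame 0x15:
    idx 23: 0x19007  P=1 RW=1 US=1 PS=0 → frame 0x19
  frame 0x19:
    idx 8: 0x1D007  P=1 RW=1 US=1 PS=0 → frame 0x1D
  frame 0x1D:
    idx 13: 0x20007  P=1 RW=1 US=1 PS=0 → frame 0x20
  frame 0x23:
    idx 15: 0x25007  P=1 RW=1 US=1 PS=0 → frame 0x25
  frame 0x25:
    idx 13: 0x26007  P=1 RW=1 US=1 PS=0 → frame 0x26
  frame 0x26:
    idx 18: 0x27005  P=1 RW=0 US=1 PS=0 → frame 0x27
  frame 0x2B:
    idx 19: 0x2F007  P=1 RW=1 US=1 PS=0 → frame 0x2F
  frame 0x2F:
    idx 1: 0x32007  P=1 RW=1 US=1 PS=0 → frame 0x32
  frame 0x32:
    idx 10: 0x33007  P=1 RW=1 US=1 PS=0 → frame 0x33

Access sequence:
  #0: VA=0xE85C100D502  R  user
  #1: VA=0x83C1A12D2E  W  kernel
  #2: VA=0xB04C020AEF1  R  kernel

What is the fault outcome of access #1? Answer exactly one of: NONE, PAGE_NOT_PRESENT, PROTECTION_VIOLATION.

Walk each access:
#0 VA=0xE85C100D502 (r,user):
  L0: frame=0x11 idx=29 entry=0x15007 [P=1 RW=1 US=1 PS=0]
  L1: frame=0x15 idx=23 entry=0x19007 [P=1 RW=1 US=1 PS=0]
  L2: frame=0x19 idx=8 entry=0x1D007 [P=1 RW=1 US=1 PS=0]
  L3: frame=0x1D idx=13 entry=0x20007 [P=1 RW=1 US=1 PS=0]
  ✓ 0x20502  — 4 lookups
#1 VA=0x83C1A12D2E (w,kernel):
  L0: frame=0x11 idx=1 entry=0x23007 [P=1 RW=1 US=1 PS=0]
  L1: frame=0x23 idx=15 entry=0x25007 [P=1 RW=1 US=1 PS=0]
  L2: frame=0x25 idx=13 entry=0x26007 [P=1 RW=1 US=1 PS=0]
  L3: frame=0x26 idx=18 entry=0x27005 [P=1 RW=0 US=1 PS=0]
  ⇒ fault: PROTECTION_VIOLATION  — 4 lookups
#2 VA=0xB04C020AEF1 (r,kernel):
  L0: frame=0x11 idx=22 entry=0x2B007 [P=1 RW=1 US=1 PS=0]
  L1: frame=0x2B idx=19 entry=0x2F007 [P=1 RW=1 US=1 PS=0]
  L2: frame=0x2F idx=1 entry=0x32007 [P=1 RW=1 US=1 PS=0]
  L3: frame=0x32 idx=10 entry=0x33007 [P=1 RW=1 US=1 PS=0]
  ✓ 0x33EF1  — 4 lookups

Access #1 fault: PROTECTION_VIOLATION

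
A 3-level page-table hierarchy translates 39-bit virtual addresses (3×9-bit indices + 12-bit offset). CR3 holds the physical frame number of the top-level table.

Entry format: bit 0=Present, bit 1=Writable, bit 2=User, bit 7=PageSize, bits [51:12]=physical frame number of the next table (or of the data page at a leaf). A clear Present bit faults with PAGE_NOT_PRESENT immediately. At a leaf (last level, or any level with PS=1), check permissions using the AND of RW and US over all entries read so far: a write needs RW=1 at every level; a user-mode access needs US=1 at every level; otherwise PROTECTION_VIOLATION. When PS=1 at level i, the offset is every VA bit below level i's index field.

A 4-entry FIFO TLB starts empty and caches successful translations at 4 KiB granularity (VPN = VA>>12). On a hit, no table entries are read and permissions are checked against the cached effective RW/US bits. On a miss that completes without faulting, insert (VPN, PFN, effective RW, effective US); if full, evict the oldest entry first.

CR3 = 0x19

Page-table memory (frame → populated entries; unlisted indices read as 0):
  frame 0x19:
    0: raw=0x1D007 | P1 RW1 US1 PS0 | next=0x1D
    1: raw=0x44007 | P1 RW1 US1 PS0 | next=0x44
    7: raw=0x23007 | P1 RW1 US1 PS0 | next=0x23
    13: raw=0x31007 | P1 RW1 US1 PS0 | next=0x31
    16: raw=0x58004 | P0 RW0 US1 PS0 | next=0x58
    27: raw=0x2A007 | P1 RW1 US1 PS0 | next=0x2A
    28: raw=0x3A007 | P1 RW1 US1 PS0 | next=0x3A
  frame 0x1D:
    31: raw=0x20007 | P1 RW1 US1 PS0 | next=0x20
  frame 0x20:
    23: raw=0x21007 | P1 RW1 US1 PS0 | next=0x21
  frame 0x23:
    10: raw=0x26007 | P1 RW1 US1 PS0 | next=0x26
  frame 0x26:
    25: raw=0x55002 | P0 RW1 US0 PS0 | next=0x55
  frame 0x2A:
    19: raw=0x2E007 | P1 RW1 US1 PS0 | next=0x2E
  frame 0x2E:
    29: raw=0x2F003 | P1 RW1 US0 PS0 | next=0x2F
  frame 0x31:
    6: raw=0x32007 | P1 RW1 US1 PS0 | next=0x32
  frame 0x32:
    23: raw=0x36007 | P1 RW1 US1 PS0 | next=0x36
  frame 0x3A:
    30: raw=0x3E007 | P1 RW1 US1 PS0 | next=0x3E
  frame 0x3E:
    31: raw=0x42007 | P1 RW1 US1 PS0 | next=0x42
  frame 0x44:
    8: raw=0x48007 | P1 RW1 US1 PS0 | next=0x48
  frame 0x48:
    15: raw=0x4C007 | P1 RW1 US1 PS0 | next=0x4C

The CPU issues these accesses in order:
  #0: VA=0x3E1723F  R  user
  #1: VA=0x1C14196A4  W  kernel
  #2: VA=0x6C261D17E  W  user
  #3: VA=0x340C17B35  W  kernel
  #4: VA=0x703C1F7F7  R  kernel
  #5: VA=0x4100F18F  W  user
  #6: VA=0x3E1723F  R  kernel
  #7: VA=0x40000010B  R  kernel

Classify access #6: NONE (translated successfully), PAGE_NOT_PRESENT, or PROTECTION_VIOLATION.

Trace:
#0 VA=0x3E1723F (r,user):
  lvl0: tbl 0x19, slot 0 ⇒ 0x1D007 (P1/RW1/US1/PS0)
  lvl1: tbl 0x1D, slot 31 ⇒ 0x20007 (P1/RW1/US1/PS0)
  lvl2: tbl 0x20, slot 23 ⇒ 0x21007 (P1/RW1/US1/PS0)
  ✓ 0x2123F  — 3 lookups
#1 VA=0x1C14196A4 (w,kernel):
  lvl0: tbl 0x19, slot 7 ⇒ 0x23007 (P1/RW1/US1/PS0)
  lvl1: tbl 0x23, slot 10 ⇒ 0x26007 (P1/RW1/US1/PS0)
  lvl2: tbl 0x26, slot 25 ⇒ 0x55002 (P0/RW1/US0/PS0)
  ✗ PAGE_NOT_PRESENT  [3 reads]
#2 VA=0x6C261D17E (w,user):
  lvl0: tbl 0x19, slot 27 ⇒ 0x2A007 (P1/RW1/US1/PS0)
  lvl1: tbl 0x2A, slot 19 ⇒ 0x2E007 (P1/RW1/US1/PS0)
  lvl2: tbl 0x2E, slot 29 ⇒ 0x2F003 (P1/RW1/US0/PS0)
  ✗ PROTECTION_VIOLATION  [3 reads]
#3 VA=0x340C17B35 (w,kernel):
  lvl0: tbl 0x19, slot 13 ⇒ 0x31007 (P1/RW1/US1/PS0)
  lvl1: tbl 0x31, slot 6 ⇒ 0x32007 (P1/RW1/US1/PS0)
  lvl2: tbl 0x32, slot 23 ⇒ 0x36007 (P1/RW1/US1/PS0)
  ✓ 0x36B35  — 3 lookups
#4 VA=0x703C1F7F7 (r,kernel):
  lvl0: tbl 0x19, slot 28 ⇒ 0x3A007 (P1/RW1/US1/PS0)
  lvl1: tbl 0x3A, slot 30 ⇒ 0x3E007 (P1/RW1/US1/PS0)
  lvl2: tbl 0x3E, slot 31 ⇒ 0x42007 (P1/RW1/US1/PS0)
  ✓ 0x427F7  — 3 lookups
#5 VA=0x4100F18F (w,user):
  lvl0: tbl 0x19, slot 1 ⇒ 0x44007 (P1/RW1/US1/PS0)
  lvl1: tbl 0x44, slot 8 ⇒ 0x48007 (P1/RW1/US1/PS0)
  lvl2: tbl 0x48, slot 15 ⇒ 0x4C007 (P1/RW1/US1/PS0)
  ✓ 0x4C18F  — 3 lookups
#6 VA=0x3E1723F (r,kernel):
  TLB hit vpn=0x3E17 → PA=0x2123F
#7 VA=0x40000010B (r,kernel):
  lvl0: tbl 0x19, slot 16 ⇒ 0x58004 (P0/RW0/US1/PS0)
  ✗ PAGE_NOT_PRESENT  [1 reads]

Access #6 fault: NONE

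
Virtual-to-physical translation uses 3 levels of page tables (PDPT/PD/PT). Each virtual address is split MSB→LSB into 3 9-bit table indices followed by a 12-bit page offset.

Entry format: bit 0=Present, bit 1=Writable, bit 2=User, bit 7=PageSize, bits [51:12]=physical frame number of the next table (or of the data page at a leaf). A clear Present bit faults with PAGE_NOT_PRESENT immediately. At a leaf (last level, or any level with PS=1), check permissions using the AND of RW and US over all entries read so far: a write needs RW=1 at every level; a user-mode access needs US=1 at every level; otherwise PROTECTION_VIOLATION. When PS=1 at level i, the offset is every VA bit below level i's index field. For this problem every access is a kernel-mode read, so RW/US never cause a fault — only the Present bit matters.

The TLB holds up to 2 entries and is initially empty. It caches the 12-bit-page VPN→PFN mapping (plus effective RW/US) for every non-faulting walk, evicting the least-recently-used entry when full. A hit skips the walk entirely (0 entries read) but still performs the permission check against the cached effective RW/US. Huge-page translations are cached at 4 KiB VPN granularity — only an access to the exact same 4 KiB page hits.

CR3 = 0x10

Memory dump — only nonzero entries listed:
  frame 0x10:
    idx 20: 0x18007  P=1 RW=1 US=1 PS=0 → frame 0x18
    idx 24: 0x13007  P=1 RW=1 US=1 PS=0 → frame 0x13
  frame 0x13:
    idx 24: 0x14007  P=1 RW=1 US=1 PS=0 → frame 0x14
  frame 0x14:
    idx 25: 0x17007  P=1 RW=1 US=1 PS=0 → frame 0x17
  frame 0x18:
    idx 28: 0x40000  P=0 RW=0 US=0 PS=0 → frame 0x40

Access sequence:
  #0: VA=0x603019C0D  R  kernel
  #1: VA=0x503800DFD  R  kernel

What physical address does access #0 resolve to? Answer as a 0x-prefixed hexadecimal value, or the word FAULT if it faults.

Per-access translation:
#0 VA=0x603019C0D (r,kernel):
  L0: frame=0x10 idx=24 entry=0x13007 [P=1 RW=1 US=1 PS=0]
  L1: frame=0x13 idx=24 entry=0x14007 [P=1 RW=1 US=1 PS=0]
  L2: frame=0x14 idx=25 entry=0x17007 [P=1 RW=1 US=1 PS=0]
  → PA=0x17C0D  (3 entries read)
#1 VA=0x503800DFD (r,kernel):
  L0: frame=0x10 idx=20 entry=0x18007 [P=1 RW=1 US=1 PS=0]
  L1: frame=0x18 idx=28 entry=0x40000 [P=0 RW=0 US=0 PS=0]
  → PAGE_NOT_PRESENT  (2 entries read)

Access #0 PA: 0x17C0D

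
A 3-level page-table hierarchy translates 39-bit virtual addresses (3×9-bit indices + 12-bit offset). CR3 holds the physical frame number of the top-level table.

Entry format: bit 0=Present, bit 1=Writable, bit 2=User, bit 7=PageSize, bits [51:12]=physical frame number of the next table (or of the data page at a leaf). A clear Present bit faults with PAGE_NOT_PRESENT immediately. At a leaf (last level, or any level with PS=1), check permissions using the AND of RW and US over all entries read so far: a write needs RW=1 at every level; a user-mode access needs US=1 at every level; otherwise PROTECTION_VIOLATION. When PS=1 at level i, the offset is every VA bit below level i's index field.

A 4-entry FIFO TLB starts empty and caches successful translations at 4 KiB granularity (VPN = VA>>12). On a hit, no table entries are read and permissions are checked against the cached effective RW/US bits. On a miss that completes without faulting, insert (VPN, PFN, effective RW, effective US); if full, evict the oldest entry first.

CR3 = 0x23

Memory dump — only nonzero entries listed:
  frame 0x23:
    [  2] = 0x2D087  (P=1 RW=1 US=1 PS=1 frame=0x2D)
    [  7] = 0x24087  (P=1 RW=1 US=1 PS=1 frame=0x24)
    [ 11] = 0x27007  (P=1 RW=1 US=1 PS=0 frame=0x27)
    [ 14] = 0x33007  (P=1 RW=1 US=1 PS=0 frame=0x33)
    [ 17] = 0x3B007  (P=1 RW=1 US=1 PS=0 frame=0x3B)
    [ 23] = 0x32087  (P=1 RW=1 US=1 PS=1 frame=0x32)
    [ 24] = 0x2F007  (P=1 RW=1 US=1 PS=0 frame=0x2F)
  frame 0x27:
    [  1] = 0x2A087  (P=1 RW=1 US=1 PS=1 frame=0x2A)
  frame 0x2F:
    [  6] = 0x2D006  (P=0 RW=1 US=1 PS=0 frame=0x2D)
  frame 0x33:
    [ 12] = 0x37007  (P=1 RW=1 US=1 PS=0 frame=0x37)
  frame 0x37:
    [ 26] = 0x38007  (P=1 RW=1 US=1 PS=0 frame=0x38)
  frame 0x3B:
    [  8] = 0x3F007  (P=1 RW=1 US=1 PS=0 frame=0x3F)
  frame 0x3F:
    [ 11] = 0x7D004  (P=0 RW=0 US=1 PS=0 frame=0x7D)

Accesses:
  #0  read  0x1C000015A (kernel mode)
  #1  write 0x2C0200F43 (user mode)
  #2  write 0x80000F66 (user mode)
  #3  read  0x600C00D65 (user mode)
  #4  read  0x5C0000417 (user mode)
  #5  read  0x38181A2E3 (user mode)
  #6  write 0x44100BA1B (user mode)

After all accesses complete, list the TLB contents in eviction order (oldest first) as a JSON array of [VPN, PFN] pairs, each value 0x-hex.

Walk each access:
#0 VA=0x1C000015A (r,kernel):
  L0: frame=0x23 idx=7 entry=0x24087 [P=1 RW=1 US=1 PS=1]
  → PA=0x2415A (huge @L0)  (1 entries read)
#1 VA=0x2C0200F43 (w,user):
  L0: frame=0x23 idx=11 entry=0x27007 [P=1 RW=1 US=1 PS=0]
  L1: frame=0x27 idx=1 entry=0x2A087 [P=1 RW=1 US=1 PS=1]
  → PA=0x2AF43 (huge @L1)  (2 entries read)
#2 VA=0x80000F66 (w,user):
  L0: frame=0x23 idx=2 entry=0x2D087 [P=1 RW=1 US=1 PS=1]
  → PA=0x2DF66 (huge @L0)  (1 entries read)
#3 VA=0x600C00D65 (r,user):
  L0: frame=0x23 idx=24 entry=0x2F007 [P=1 RW=1 US=1 PS=0]
  L1: frame=0x2F idx=6 entry=0x2D006 [P=0 RW=1 US=1 PS=0]
  ⇒ fault: PAGE_NOT_PRESENT  — 2 lookups
#4 VA=0x5C0000417 (r,user):
  L0: frame=0x23 idx=23 entry=0x32087 [P=1 RW=1 US=1 PS=1]
  → PA=0x32417 (huge @L0)  (1 entries read)
#5 VA=0x38181A2E3 (r,user):
  L0: frame=0x23 idx=14 entry=0x33007 [P=1 RW=1 US=1 PS=0]
  L1: frame=0x33 idx=12 entry=0x37007 [P=1 RW=1 US=1 PS=0]
  L2: frame=0x37 idx=26 entry=0x38007 [P=1 RW=1 US=1 PS=0]
  → PA=0x382E3  (3 entries read)
#6 VA=0x44100BA1B (w,user):
  L0: frame=0x23 idx=17 entry=0x3B007 [P=1 RW=1 US=1 PS=0]
  L1: frame=0x3B idx=8 entry=0x3F007 [P=1 RW=1 US=1 PS=0]
  L2: frame=0x3F idx=11 entry=0x7D004 [P=0 RW=0 US=1 PS=0]
  ⇒ fault: PAGE_NOT_PRESENT  — 3 lookups

TLB: [["0x2C0200", "0x2A"], ["0x80000", "0x2D"], ["0x5C0000", "0x32"], ["0x38181A", "0x38"]]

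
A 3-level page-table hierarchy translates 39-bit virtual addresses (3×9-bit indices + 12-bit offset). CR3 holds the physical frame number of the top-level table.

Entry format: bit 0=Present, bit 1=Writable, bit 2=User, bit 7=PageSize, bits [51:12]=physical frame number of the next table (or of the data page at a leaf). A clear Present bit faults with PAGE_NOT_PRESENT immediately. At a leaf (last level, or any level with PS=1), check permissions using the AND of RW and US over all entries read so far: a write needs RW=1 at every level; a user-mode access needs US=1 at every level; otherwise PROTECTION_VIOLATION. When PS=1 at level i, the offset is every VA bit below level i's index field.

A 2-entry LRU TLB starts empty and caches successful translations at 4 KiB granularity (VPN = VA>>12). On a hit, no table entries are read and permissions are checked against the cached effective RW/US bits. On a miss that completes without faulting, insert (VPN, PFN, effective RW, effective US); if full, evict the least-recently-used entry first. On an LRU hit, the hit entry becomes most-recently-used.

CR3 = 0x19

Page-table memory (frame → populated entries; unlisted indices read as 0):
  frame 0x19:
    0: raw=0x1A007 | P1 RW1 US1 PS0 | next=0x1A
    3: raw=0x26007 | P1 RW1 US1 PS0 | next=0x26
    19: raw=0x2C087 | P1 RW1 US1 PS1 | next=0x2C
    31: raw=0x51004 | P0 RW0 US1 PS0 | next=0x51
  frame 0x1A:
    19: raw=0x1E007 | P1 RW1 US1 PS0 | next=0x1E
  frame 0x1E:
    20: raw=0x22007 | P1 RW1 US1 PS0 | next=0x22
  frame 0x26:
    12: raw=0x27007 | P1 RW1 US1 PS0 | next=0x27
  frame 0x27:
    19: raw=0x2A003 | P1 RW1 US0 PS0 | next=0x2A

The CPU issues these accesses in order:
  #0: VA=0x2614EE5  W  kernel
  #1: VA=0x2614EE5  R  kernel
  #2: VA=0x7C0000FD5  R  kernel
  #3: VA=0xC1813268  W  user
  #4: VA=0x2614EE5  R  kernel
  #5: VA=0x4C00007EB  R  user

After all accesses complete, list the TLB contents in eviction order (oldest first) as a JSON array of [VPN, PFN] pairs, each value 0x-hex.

Per-access translation:
#0 VA=0x2614EE5 (w,kernel):
  [0] read 0x19 idx=0: raw=0x1A007 flags P=1 W=1 U=1 S=0
  [1] read 0x1A idx=19: raw=0x1E007 flags P=1 W=1 U=1 S=0
  [2] read 0x1E idx=20: raw=0x22007 flags P=1 W=1 U=1 S=0
  ✓ 0x22EE5  — 3 lookups
#1 VA=0x2614EE5 (r,kernel):
  TLB hit vpn=0x2614 → PA=0x22EE5
#2 VA=0x7C0000FD5 (r,kernel):
  [0] read 0x19 idx=31: raw=0x51004 flags P=0 W=0 U=1 S=0
  → PAGE_NOT_PRESENT  (1 entries read)
#3 VA=0xC1813268 (w,user):
  [0] read 0x19 idx=3: raw=0x26007 flags P=1 W=1 U=1 S=0
  [1] read 0x26 idx=12: raw=0x27007 flags P=1 W=1 U=1 S=0
  [2] read 0x27 idx=19: raw=0x2A003 flags P=1 W=1 U=0 S=0
  → PROTECTION_VIOLATION  (3 entries read)
#4 VA=0x2614EE5 (r,kernel):
  TLB hit vpn=0x2614 → PA=0x22EE5
#5 VA=0x4C00007EB (r,user):
  [0] read 0x19 idx=19: raw=0x2C087 flags P=1 W=1 U=1 S=1
  ✓ 0x2C7EB (huge @L0)  — 1 lookups

TLB: [["0x2614", "0x22"], ["0x4C0000", "0x2C"]]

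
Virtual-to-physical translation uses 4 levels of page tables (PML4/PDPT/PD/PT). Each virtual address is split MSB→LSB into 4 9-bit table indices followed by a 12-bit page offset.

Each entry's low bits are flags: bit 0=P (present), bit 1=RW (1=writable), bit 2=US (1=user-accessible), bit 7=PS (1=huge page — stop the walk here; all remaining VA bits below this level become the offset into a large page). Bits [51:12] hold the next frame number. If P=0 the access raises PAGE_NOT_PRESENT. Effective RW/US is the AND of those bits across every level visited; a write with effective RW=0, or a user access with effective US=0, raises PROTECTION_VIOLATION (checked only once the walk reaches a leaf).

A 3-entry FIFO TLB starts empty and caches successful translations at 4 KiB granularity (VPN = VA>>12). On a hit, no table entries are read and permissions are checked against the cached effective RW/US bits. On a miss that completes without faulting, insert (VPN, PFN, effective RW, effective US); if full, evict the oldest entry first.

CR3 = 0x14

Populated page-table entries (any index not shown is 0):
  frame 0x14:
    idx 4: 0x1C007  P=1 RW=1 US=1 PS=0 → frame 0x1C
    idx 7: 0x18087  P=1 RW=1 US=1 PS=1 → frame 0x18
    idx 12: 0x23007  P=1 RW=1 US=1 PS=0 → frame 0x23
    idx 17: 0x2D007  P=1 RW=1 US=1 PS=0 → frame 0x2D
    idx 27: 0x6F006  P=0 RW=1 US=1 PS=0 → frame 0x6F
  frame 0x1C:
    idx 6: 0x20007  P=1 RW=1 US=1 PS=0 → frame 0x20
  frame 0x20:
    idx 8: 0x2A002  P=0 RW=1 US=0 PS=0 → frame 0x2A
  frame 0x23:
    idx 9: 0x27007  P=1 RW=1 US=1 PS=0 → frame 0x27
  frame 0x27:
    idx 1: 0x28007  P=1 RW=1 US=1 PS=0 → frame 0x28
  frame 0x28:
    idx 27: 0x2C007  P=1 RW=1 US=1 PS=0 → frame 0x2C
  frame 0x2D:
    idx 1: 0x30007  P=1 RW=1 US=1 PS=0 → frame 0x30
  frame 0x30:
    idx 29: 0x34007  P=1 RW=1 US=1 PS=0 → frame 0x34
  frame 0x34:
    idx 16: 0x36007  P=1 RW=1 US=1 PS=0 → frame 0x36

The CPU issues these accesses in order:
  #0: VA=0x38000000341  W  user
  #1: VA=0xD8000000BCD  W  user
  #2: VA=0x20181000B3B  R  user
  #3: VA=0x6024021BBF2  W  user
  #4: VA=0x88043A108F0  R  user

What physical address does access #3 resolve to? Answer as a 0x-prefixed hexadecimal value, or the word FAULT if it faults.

Walk each access:
#0 VA=0x38000000341 (w,user):
  L0 @0x14[7] → 0x18087  P=1,RW=1,US=1,PS=1
  ⇒ phys 0x18341 (huge @L0)  [1 reads]
#1 VA=0xD8000000BCD (w,user):
  L0 @0x14[27] → 0x6F006  P=0,RW=1,US=1,PS=0
  → PAGE_NOT_PRESENT  (1 entries read)
#2 VA=0x20181000B3B (r,user):
  L0 @0x14[4] → 0x1C007  P=1,RW=1,US=1,PS=0
  L1 @0x1C[6] → 0x20007  P=1,RW=1,US=1,PS=0
  L2 @0x20[8] → 0x2A002  P=0,RW=1,US=0,PS=0
  → PAGE_NOT_PRESENT  (3 entries read)
#3 VA=0x6024021BBF2 (w,user):
  L0 @0x14[12] → 0x23007  P=1,RW=1,US=1,PS=0
  L1 @0x23[9] → 0x27007  P=1,RW=1,US=1,PS=0
  L2 @0x27[1] → 0x28007  P=1,RW=1,US=1,PS=0
  L3 @0x28[27] → 0x2C007  P=1,RW=1,US=1,PS=0
  ⇒ phys 0x2CBF2  [4 reads]
#4 VA=0x88043A108F0 (r,user):
  L0 @0x14[17] → 0x2D007  P=1,RW=1,US=1,PS=0
  L1 @0x2D[1] → 0x30007  P=1,RW=1,US=1,PS=0
  L2 @0x30[29] → 0x34007  P=1,RW=1,US=1,PS=0
  L3 @0x34[16] → 0x36007  P=1,RW=1,US=1,PS=0
  ⇒ phys 0x368F0  [4 reads]

Access #3 PA: 0x2CBF2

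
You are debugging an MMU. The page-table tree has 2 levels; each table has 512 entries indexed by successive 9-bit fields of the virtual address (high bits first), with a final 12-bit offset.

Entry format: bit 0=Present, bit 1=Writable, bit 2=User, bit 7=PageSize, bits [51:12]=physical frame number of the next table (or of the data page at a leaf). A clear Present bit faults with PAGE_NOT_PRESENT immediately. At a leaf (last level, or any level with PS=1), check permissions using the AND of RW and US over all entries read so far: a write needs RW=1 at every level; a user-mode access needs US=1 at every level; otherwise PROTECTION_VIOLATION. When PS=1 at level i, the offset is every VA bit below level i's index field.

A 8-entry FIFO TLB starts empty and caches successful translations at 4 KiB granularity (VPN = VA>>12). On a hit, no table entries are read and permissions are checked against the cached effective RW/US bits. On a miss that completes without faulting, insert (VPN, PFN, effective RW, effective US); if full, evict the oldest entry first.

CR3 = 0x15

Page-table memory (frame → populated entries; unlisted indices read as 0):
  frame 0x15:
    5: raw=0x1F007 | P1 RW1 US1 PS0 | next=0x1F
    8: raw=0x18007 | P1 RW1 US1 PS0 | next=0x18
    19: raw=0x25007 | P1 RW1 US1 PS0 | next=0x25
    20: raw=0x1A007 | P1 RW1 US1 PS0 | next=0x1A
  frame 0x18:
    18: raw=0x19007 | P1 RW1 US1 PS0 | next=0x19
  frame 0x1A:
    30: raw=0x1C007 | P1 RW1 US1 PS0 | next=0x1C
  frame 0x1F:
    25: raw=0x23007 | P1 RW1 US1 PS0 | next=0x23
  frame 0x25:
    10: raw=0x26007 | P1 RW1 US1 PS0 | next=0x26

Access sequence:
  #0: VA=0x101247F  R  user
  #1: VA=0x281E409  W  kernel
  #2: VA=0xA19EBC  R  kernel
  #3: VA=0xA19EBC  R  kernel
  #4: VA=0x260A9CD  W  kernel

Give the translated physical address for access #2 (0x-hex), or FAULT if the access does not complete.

Per-access translation:
#0 VA=0x101247F (r,user):
  L0: frame=0x15 idx=8 entry=0x18007 [P=1 RW=1 US=1 PS=0]
  L1: frame=0x18 idx=18 entry=0x19007 [P=1 RW=1 US=1 PS=0]
  → PA=0x1947F  (2 entries read)
#1 VA=0x281E409 (w,kernel):
  L0: frame=0x15 idx=20 entry=0x1A007 [P=1 RW=1 US=1 PS=0]
  L1: frame=0x1A idx=30 entry=0x1C007 [P=1 RW=1 US=1 PS=0]
  → PA=0x1C409  (2 entries read)
#2 VA=0xA19EBC (r,kernel):
  L0: frame=0x15 idx=5 entry=0x1F007 [P=1 RW=1 US=1 PS=0]
  L1: frame=0x1F idx=25 entry=0x23007 [P=1 RW=1 US=1 PS=0]
  → PA=0x23EBC  (2 entries read)
#3 VA=0xA19EBC (r,kernel):
  TLB hit vpn=0xA19 → PA=0x23EBC
#4 VA=0x260A9CD (w,kernel):
  L0: frame=0x15 idx=19 entry=0x25007 [P=1 RW=1 US=1 PS=0]
  L1: frame=0x25 idx=10 entry=0x26007 [P=1 RW=1 US=1 PS=0]
  → PA=0x269CD  (2 entries read)

Access #2 PA: 0x23EBC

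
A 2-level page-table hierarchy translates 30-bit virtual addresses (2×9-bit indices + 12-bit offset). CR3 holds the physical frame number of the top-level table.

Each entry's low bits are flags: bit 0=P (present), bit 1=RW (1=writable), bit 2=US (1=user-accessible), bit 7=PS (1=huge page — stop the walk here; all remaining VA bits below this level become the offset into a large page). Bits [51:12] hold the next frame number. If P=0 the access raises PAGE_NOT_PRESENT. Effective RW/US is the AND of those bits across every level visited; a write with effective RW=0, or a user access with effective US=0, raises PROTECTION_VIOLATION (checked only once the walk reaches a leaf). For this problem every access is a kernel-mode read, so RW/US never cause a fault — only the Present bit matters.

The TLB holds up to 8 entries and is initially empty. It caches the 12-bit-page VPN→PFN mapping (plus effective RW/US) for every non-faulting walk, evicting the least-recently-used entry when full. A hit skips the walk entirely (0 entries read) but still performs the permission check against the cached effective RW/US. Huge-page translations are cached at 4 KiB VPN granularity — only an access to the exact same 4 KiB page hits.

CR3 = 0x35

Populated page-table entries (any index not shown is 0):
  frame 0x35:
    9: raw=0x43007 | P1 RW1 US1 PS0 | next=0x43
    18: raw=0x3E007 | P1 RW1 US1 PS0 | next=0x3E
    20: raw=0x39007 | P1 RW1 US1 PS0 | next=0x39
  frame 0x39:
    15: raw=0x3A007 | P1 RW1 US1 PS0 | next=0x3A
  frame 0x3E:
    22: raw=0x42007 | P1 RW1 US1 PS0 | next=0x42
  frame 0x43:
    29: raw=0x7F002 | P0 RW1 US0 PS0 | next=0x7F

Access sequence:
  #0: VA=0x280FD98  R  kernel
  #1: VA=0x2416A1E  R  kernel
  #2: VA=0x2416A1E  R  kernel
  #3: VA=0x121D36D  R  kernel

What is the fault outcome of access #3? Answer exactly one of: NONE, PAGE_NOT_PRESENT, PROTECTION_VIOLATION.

Per-access translation:
#0 VA=0x280FD98 (r,kernel):
  L0 @0x35[20] → 0x39007  P=1,RW=1,US=1,PS=0
  L1 @0x39[15] → 0x3A007  P=1,RW=1,US=1,PS=0
  ✓ 0x3AD98  — 2 lookups
#1 VA=0x2416A1E (r,kernel):
  L0 @0x35[18] → 0x3E007  P=1,RW=1,US=1,PS=0
  L1 @0x3E[22] → 0x42007  P=1,RW=1,US=1,PS=0
  ✓ 0x42A1E  — 2 lookups
#2 VA=0x2416A1E (r,kernel):
  TLB hit vpn=0x2416 → PA=0x42A1E
#3 VA=0x121D36D (r,kernel):
  L0 @0x35[9] → 0x43007  P=1,RW=1,US=1,PS=0
  L1 @0x43[29] → 0x7F002  P=0,RW=1,US=0,PS=0
  → PAGE_NOT_PRESENT  (2 entries read)

Access #3 fault: PAGE_NOT_PRESENT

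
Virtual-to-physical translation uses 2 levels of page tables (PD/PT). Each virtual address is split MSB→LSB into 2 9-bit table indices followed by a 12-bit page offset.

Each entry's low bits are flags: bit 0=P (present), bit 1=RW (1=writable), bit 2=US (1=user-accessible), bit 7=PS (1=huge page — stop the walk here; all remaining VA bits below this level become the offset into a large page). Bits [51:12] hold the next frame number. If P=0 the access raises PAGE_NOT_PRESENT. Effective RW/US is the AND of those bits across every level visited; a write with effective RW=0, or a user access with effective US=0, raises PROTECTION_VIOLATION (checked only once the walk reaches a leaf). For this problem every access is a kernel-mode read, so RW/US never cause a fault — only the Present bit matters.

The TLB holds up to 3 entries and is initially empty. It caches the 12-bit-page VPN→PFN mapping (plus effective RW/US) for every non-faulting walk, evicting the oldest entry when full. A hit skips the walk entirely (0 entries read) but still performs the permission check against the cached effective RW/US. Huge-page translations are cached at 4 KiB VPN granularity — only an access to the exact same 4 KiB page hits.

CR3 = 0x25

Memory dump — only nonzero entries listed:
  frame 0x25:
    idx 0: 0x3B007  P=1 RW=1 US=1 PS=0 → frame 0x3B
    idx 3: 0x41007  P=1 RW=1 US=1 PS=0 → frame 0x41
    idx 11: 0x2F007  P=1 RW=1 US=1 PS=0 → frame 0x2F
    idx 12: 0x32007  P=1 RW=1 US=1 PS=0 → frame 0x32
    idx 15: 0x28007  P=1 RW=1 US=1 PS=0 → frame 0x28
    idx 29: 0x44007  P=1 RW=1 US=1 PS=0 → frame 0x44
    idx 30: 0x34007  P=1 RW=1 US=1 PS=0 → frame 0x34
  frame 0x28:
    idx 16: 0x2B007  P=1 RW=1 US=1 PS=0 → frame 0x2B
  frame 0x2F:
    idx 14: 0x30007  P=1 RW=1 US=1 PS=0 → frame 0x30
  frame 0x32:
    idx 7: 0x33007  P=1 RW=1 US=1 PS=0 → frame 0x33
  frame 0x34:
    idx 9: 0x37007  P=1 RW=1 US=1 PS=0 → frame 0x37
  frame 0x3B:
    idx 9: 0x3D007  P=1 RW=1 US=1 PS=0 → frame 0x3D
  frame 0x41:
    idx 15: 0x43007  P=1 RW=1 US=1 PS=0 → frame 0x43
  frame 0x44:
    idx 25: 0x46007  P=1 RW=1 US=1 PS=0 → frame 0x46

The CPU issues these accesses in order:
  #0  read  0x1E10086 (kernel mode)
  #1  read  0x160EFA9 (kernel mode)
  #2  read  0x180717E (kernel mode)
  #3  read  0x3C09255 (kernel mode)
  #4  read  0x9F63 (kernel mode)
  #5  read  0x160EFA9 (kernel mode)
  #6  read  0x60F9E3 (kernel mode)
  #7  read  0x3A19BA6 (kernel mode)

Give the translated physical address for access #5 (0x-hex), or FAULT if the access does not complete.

Trace:
#0 VA=0x1E10086 (r,kernel):
  L0 @0x25[15] → 0x28007  P=1,RW=1,US=1,PS=0
  L1 @0x28[16] → 0x2B007  P=1,RW=1,US=1,PS=0
  ✓ 0x2B086  — 2 lookups
#1 VA=0x160EFA9 (r,kernel):
  L0 @0x25[11] → 0x2F007  P=1,RW=1,US=1,PS=0
  L1 @0x2F[14] → 0x30007  P=1,RW=1,US=1,PS=0
  ✓ 0x30FA9  — 2 lookups
#2 VA=0x180717E (r,kernel):
  L0 @0x25[12] → 0x32007  P=1,RW=1,US=1,PS=0
  L1 @0x32[7] → 0x33007  P=1,RW=1,US=1,PS=0
  ✓ 0x3317E  — 2 lookups
#3 VA=0x3C09255 (r,kernel):
  L0 @0x25[30] → 0x34007  P=1,RW=1,US=1,PS=0
  L1 @0x34[9] → 0x37007  P=1,RW=1,US=1,PS=0
  ✓ 0x37255  — 2 lookups
#4 VA=0x9F63 (r,kernel):
  L0 @0x25[0] → 0x3B007  P=1,RW=1,US=1,PS=0
  L1 @0x3B[9] → 0x3D007  P=1,RW=1,US=1,PS=0
  ✓ 0x3DF63  — 2 lookups
#5 VA=0x160EFA9 (r,kernel):
  L0 @0x25[11] → 0x2F007  P=1,RW=1,US=1,PS=0
  L1 @0x2F[14] → 0x30007  P=1,RW=1,US=1,PS=0
  ✓ 0x30FA9  — 2 lookups
#6 VA=0x60F9E3 (r,kernel):
  L0 @0x25[3] → 0x41007  P=1,RW=1,US=1,PS=0
  L1 @0x41[15] → 0x43007  P=1,RW=1,US=1,PS=0
  ✓ 0x439E3  — 2 lookups
#7 VA=0x3A19BA6 (r,kernel):
  L0 @0x25[29] → 0x44007  P=1,RW=1,US=1,PS=0
  L1 @0x44[25] → 0x46007  P=1,RW=1,US=1,PS=0
  ✓ 0x46BA6  — 2 lookups

Access #5 PA: 0x30FA9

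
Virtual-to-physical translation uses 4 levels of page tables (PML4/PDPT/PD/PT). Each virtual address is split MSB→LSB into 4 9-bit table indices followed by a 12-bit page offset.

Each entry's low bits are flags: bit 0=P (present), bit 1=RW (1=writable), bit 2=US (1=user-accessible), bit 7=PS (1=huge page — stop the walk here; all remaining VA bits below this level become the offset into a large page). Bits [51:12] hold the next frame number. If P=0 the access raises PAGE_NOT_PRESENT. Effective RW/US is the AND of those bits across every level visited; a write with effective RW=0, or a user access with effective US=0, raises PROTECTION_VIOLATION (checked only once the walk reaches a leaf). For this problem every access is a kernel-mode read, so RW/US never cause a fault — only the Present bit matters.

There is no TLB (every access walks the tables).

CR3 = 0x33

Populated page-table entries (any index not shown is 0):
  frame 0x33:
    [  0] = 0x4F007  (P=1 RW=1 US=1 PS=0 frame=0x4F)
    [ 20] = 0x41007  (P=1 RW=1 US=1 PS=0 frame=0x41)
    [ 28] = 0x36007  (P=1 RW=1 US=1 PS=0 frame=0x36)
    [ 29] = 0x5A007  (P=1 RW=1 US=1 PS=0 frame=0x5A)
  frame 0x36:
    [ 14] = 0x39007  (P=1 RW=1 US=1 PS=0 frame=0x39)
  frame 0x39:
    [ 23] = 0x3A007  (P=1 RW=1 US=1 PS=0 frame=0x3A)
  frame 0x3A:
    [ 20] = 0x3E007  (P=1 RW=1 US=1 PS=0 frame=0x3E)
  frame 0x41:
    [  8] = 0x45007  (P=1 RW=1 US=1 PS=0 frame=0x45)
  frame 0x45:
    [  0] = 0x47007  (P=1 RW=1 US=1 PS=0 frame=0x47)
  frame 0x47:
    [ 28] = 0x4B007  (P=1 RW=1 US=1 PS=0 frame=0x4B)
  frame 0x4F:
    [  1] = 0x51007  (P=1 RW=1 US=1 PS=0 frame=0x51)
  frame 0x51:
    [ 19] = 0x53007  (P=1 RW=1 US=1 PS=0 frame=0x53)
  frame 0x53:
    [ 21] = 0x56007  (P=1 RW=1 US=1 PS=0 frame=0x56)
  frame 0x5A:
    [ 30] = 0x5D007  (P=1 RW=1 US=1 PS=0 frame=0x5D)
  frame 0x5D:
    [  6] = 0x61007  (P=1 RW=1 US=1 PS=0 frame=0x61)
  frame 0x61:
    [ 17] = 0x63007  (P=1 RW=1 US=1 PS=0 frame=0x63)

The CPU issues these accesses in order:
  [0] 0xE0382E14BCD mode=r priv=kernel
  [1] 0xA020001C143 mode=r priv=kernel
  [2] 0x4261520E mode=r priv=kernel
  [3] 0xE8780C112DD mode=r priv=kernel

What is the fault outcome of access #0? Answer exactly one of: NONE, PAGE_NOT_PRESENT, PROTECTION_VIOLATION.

Trace:
#0 VA=0xE0382E14BCD (r,kernel):
  L0: frame=0x33 idx=28 entry=0x36007 [P=1 RW=1 US=1 PS=0]
  L1: frame=0x36 idx=14 entry=0x39007 [P=1 RW=1 US=1 PS=0]
  L2: frame=0x39 idx=23 entry=0x3A007 [P=1 RW=1 US=1 PS=0]
  L3: frame=0x3A idx=20 entry=0x3E007 [P=1 RW=1 US=1 PS=0]
  ✓ 0x3EBCD  — 4 lookups
#1 VA=0xA020001C143 (r,kernel):
  L0: frame=0x33 idx=20 entry=0x41007 [P=1 RW=1 US=1 PS=0]
  L1: frame=0x41 idx=8 entry=0x45007 [P=1 RW=1 US=1 PS=0]
  L2: frame=0x45 idx=0 entry=0x47007 [P=1 RW=1 US=1 PS=0]
  L3: frame=0x47 idx=28 entry=0x4B007 [P=1 RW=1 US=1 PS=0]
  ✓ 0x4B143  — 4 lookups
#2 VA=0x4261520E (r,kernel):
  L0: frame=0x33 idx=0 entry=0x4F007 [P=1 RW=1 US=1 PS=0]
  L1: frame=0x4F idx=1 entry=0x51007 [P=1 RW=1 US=1 PS=0]
  L2: frame=0x51 idx=19 entry=0x53007 [P=1 RW=1 US=1 PS=0]
  L3: frame=0x53 idx=21 entry=0x56007 [P=1 RW=1 US=1 PS=0]
  ✓ 0x5620E  — 4 lookups
#3 VA=0xE8780C112DD (r,kernel):
  L0: frame=0x33 idx=29 entry=0x5A007 [P=1 RW=1 US=1 PS=0]
  L1: frame=0x5A idx=30 entry=0x5D007 [P=1 RW=1 US=1 PS=0]
  L2: frame=0x5D idx=6 entry=0x61007 [P=1 RW=1 US=1 PS=0]
  L3: frame=0x61 idx=17 entry=0x63007 [P=1 RW=1 US=1 PS=0]
  ✓ 0x632DD  — 4 lookups

Access #0 fault: NONE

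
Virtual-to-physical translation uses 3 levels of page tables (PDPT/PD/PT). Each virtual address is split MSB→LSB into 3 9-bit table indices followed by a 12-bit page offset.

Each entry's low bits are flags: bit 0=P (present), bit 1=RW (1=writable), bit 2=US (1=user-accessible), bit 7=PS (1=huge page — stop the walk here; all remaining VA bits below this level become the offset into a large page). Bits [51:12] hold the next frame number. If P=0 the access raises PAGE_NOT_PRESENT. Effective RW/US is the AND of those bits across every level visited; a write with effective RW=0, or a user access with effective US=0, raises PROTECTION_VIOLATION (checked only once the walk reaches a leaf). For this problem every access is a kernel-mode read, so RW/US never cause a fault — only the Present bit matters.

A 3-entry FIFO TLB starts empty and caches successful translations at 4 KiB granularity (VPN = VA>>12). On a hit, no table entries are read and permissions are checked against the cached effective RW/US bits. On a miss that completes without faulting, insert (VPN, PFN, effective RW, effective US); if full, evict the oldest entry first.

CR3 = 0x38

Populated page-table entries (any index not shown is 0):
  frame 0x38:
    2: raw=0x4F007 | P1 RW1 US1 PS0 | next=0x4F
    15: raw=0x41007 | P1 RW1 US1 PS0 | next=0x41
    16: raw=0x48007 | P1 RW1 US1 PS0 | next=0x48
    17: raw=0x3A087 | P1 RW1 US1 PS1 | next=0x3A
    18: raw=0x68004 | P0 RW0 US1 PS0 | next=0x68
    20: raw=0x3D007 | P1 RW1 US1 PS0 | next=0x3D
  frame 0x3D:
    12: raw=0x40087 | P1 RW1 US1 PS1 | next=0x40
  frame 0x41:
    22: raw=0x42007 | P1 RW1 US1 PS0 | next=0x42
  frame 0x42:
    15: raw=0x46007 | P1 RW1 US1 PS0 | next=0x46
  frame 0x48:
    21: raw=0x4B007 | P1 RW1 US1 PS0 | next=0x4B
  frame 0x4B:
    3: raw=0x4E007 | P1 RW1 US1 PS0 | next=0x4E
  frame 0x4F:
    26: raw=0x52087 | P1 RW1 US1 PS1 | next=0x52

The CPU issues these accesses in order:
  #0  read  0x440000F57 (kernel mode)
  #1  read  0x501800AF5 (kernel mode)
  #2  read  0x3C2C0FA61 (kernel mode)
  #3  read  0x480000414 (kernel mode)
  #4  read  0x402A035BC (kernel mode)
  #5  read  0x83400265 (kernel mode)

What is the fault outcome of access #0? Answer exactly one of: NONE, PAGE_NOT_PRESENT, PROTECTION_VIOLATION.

Trace:
#0 VA=0x440000F57 (r,kernel):
  lvl0: tbl 0x38, slot 17 ⇒ 0x3A087 (P1/RW1/US1/PS1)
  ⇒ phys 0x3AF57 (huge @L0)  [1 reads]
#1 VA=0x501800AF5 (r,kernel):
  lvl0: tbl 0x38, slot 20 ⇒ 0x3D007 (P1/RW1/US1/PS0)
  lvl1: tbl 0x3D, slot 12 ⇒ 0x40087 (P1/RW1/US1/PS1)
  ⇒ phys 0x40AF5 (huge @L1)  [2 reads]
#2 VA=0x3C2C0FA61 (r,kernel):
  lvl0: tbl 0x38, slot 15 ⇒ 0x41007 (P1/RW1/US1/PS0)
  lvl1: tbl 0x41, slot 22 ⇒ 0x42007 (P1/RW1/US1/PS0)
  lvl2: tbl 0x42, slot 15 ⇒ 0x46007 (P1/RW1/US1/PS0)
  ⇒ phys 0x46A61  [3 reads]
#3 VA=0x480000414 (r,kernel):
  lvl0: tbl 0x38, slot 18 ⇒ 0x68004 (P0/RW0/US1/PS0)
  ⇒ fault: PAGE_NOT_PRESENT  — 1 lookups
#4 VA=0x402A035BC (r,kernel):
  lvl0: tbl 0x38, slot 16 ⇒ 0x48007 (P1/RW1/US1/PS0)
  lvl1: tbl 0x48, slot 21 ⇒ 0x4B007 (P1/RW1/US1/PS0)
  lvl2: tbl 0x4B, slot 3 ⇒ 0x4E007 (P1/RW1/US1/PS0)
  ⇒ phys 0x4E5BC  [3 reads]
#5 VA=0x83400265 (r,kernel):
  lvl0: tbl 0x38, slot 2 ⇒ 0x4F007 (P1/RW1/US1/PS0)
  lvl1: tbl 0x4F, slot 26 ⇒ 0x52087 (P1/RW1/US1/PS1)
  ⇒ phys 0x52265 (huge @L1)  [2 reads]

Access #0 fault: NONE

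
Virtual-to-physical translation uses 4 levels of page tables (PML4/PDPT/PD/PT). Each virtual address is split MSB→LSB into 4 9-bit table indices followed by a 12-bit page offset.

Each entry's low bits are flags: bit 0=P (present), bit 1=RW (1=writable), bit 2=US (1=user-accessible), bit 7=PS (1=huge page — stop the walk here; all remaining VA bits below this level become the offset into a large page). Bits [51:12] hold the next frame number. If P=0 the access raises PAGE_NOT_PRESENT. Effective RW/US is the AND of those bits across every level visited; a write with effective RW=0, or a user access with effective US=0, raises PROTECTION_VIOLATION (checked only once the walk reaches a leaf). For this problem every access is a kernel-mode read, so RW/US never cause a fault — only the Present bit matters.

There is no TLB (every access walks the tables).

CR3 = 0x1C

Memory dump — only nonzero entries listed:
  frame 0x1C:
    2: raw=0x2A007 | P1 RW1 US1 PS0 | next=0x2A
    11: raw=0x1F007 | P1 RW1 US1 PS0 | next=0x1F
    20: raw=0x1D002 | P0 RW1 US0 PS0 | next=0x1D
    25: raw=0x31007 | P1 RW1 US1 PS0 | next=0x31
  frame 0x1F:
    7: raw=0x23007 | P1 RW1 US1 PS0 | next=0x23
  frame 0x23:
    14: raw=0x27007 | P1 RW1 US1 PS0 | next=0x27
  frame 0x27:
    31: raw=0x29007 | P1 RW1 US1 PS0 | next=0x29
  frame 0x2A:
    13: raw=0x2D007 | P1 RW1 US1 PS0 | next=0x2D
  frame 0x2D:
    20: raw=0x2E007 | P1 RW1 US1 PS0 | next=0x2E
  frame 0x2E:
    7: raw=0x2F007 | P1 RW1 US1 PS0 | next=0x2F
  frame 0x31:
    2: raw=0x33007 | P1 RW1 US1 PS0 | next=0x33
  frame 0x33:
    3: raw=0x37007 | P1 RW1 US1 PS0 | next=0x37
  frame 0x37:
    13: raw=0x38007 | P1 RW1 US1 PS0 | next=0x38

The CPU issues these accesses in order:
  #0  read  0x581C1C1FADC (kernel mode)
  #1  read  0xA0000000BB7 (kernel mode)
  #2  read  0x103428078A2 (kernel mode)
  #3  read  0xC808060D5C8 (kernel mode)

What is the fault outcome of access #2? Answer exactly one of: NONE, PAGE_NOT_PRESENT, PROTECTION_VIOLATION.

Trace:
#0 VA=0x581C1C1FADC (r,kernel):
  L0 @0x1C[11] → 0x1F007  P=1,RW=1,US=1,PS=0
  L1 @0x1F[7] → 0x23007  P=1,RW=1,US=1,PS=0
  L2 @0x23[14] → 0x27007  P=1,RW=1,US=1,PS=0
  L3 @0x27[31] → 0x29007  P=1,RW=1,US=1,PS=0
  → PA=0x29ADC  (4 entries read)
#1 VA=0xA0000000BB7 (r,kernel):
  L0 @0x1C[20] → 0x1D002  P=0,RW=1,US=0,PS=0
  ✗ PAGE_NOT_PRESENT  [1 reads]
#2 VA=0x103428078A2 (r,kernel):
  L0 @0x1C[2] → 0x2A007  P=1,RW=1,US=1,PS=0
  L1 @0x2A[13] → 0x2D007  P=1,RW=1,US=1,PS=0
  L2 @0x2D[20] → 0x2E007  P=1,RW=1,US=1,PS=0
  L3 @0x2E[7] → 0x2F007  P=1,RW=1,US=1,PS=0
  → PA=0x2F8A2  (4 entries read)
#3 VA=0xC808060D5C8 (r,kernel):
  L0 @0x1C[25] → 0x31007  P=1,RW=1,US=1,PS=0
  L1 @0x31[2] → 0x33007  P=1,RW=1,US=1,PS=0
  L2 @0x33[3] → 0x37007  P=1,RW=1,US=1,PS=0
  L3 @0x37[13] → 0x38007  P=1,RW=1,US=1,PS=0
  → PA=0x385C8  (4 entries read)

Access #2 fault: NONE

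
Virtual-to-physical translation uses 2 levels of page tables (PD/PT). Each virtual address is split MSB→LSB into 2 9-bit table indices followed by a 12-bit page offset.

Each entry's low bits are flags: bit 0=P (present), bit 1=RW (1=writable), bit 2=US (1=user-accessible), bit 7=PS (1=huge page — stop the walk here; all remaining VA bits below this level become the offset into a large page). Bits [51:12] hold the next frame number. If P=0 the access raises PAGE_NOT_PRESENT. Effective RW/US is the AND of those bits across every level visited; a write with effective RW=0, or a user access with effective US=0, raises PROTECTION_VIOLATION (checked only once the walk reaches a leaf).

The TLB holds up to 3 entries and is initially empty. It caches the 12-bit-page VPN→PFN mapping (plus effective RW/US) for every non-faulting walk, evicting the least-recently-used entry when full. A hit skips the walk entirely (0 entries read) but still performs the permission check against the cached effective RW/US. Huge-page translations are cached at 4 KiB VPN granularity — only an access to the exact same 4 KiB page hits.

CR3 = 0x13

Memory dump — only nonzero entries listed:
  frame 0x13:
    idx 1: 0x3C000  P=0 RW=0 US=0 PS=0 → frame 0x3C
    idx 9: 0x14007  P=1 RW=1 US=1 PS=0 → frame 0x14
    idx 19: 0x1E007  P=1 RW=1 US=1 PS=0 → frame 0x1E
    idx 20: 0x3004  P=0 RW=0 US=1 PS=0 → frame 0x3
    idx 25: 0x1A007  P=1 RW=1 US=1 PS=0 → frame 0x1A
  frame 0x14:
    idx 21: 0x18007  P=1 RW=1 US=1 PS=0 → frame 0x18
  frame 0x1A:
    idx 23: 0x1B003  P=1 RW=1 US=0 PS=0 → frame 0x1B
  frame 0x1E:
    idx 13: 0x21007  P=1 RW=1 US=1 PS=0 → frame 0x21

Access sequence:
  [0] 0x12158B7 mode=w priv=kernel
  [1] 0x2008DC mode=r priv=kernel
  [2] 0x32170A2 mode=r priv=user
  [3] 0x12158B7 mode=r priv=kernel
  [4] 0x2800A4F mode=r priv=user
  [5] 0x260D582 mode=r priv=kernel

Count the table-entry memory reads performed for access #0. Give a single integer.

Per-access translation:
#0 VA=0x12158B7 (w,kernel):
  lvl0: tbl 0x13, slot 9 ⇒ 0x14007 (P1/RW1/US1/PS0)
  lvl1: tbl 0x14, slot 21 ⇒ 0x18007 (P1/RW1/US1/PS0)
  ⇒ phys 0x188B7  [2 reads]
#1 VA=0x2008DC (r,kernel):
  lvl0: tbl 0x13, slot 1 ⇒ 0x3C000 (P0/RW0/US0/PS0)
  ✗ PAGE_NOT_PRESENT  [1 reads]
#2 VA=0x32170A2 (r,user):
  lvl0: tbl 0x13, slot 25 ⇒ 0x1A007 (P1/RW1/US1/PS0)
  lvl1: tbl 0x1A, slot 23 ⇒ 0x1B003 (P1/RW1/US0/PS0)
  ✗ PROTECTION_VIOLATION  [2 reads]
#3 VA=0x12158B7 (r,kernel):
  TLB hit vpn=0x1215 → PA=0x188B7
#4 VA=0x2800A4F (r,user):
  lvl0: tbl 0x13, slot 20 ⇒ 0x3004 (P0/RW0/US1/PS0)
  ✗ PAGE_NOT_PRESENT  [1 reads]
#5 VA=0x260D582 (r,kernel):
  lvl0: tbl 0x13, slot 19 ⇒ 0x1E007 (P1/RW1/US1/PS0)
  lvl1: tbl 0x1E, slot 13 ⇒ 0x21007 (P1/RW1/US1/PS0)
  ⇒ phys 0x21582  [2 reads]

Entries read for #0: 2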